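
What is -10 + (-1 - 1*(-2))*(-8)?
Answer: -18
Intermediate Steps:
-10 + (-1 - 1*(-2))*(-8) = -10 + (-1 + 2)*(-8) = -10 + 1*(-8) = -10 - 8 = -18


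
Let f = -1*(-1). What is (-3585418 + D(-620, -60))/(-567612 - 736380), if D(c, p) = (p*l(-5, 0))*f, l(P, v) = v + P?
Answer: 1792559/651996 ≈ 2.7493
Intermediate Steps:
f = 1
l(P, v) = P + v
D(c, p) = -5*p (D(c, p) = (p*(-5 + 0))*1 = (p*(-5))*1 = -5*p*1 = -5*p)
(-3585418 + D(-620, -60))/(-567612 - 736380) = (-3585418 - 5*(-60))/(-567612 - 736380) = (-3585418 + 300)/(-1303992) = -3585118*(-1/1303992) = 1792559/651996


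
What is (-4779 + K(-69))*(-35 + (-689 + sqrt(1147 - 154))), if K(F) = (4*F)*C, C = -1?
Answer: 3260172 - 4503*sqrt(993) ≈ 3.1183e+6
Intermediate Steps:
K(F) = -4*F (K(F) = (4*F)*(-1) = -4*F)
(-4779 + K(-69))*(-35 + (-689 + sqrt(1147 - 154))) = (-4779 - 4*(-69))*(-35 + (-689 + sqrt(1147 - 154))) = (-4779 + 276)*(-35 + (-689 + sqrt(993))) = -4503*(-724 + sqrt(993)) = 3260172 - 4503*sqrt(993)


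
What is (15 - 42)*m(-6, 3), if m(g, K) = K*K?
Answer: -243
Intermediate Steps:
m(g, K) = K²
(15 - 42)*m(-6, 3) = (15 - 42)*3² = -27*9 = -243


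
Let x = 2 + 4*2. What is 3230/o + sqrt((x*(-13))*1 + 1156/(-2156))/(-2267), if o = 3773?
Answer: 3230/3773 - I*sqrt(773949)/174559 ≈ 0.85608 - 0.0050398*I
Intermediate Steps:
x = 10 (x = 2 + 8 = 10)
3230/o + sqrt((x*(-13))*1 + 1156/(-2156))/(-2267) = 3230/3773 + sqrt((10*(-13))*1 + 1156/(-2156))/(-2267) = 3230*(1/3773) + sqrt(-130*1 + 1156*(-1/2156))*(-1/2267) = 3230/3773 + sqrt(-130 - 289/539)*(-1/2267) = 3230/3773 + sqrt(-70359/539)*(-1/2267) = 3230/3773 + (I*sqrt(773949)/77)*(-1/2267) = 3230/3773 - I*sqrt(773949)/174559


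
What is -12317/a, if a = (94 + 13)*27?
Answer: -12317/2889 ≈ -4.2634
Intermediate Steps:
a = 2889 (a = 107*27 = 2889)
-12317/a = -12317/2889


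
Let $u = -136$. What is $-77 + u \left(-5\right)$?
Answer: $603$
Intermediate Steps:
$-77 + u \left(-5\right) = -77 - -680 = -77 + 680 = 603$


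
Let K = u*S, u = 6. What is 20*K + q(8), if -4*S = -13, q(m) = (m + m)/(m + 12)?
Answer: 1954/5 ≈ 390.80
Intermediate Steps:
q(m) = 2*m/(12 + m) (q(m) = (2*m)/(12 + m) = 2*m/(12 + m))
S = 13/4 (S = -¼*(-13) = 13/4 ≈ 3.2500)
K = 39/2 (K = 6*(13/4) = 39/2 ≈ 19.500)
20*K + q(8) = 20*(39/2) + 2*8/(12 + 8) = 390 + 2*8/20 = 390 + 2*8*(1/20) = 390 + ⅘ = 1954/5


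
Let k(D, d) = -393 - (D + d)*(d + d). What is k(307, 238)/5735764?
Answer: -259813/5735764 ≈ -0.045297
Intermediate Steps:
k(D, d) = -393 - 2*d*(D + d) (k(D, d) = -393 - (D + d)*2*d = -393 - 2*d*(D + d))
k(307, 238)/5735764 = (-393 - 2*238**2 - 2*307*238)/5735764 = (-393 - 2*56644 - 146132)*(1/5735764) = (-393 - 113288 - 146132)*(1/5735764) = -259813*1/5735764 = -259813/5735764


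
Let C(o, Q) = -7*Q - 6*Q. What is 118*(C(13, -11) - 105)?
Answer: 4484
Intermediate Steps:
C(o, Q) = -13*Q
118*(C(13, -11) - 105) = 118*(-13*(-11) - 105) = 118*(143 - 105) = 118*38 = 4484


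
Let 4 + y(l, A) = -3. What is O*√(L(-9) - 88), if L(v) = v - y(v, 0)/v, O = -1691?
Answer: -6764*I*√55/3 ≈ -16721.0*I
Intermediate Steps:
y(l, A) = -7 (y(l, A) = -4 - 3 = -7)
L(v) = v + 7/v (L(v) = v - (-7)/v = v + 7/v)
O*√(L(-9) - 88) = -1691*√((-9 + 7/(-9)) - 88) = -1691*√((-9 + 7*(-⅑)) - 88) = -1691*√((-9 - 7/9) - 88) = -1691*√(-88/9 - 88) = -6764*I*√55/3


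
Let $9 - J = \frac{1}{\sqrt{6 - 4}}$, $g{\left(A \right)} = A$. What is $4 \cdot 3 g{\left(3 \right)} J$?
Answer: $324 - 18 \sqrt{2} \approx 298.54$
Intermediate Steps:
$J = 9 - \frac{\sqrt{2}}{2}$ ($J = 9 - \frac{1}{\sqrt{6 - 4}} = 9 - \frac{1}{\sqrt{2}} = 9 - \frac{\sqrt{2}}{2} \approx 8.2929$)
$4 \cdot 3 g{\left(3 \right)} J = 4 \cdot 3 \cdot 3 \left(9 - \frac{\sqrt{2}}{2}\right) = 12 \cdot 3 \left(9 - \frac{\sqrt{2}}{2}\right) = 36 \left(9 - \frac{\sqrt{2}}{2}\right) = 324 - 18 \sqrt{2}$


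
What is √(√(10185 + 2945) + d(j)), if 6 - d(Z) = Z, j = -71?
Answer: √(77 + √13130) ≈ 13.841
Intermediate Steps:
d(Z) = 6 - Z
√(√(10185 + 2945) + d(j)) = √(√(10185 + 2945) + (6 - 1*(-71))) = √(√13130 + (6 + 71)) = √(√13130 + 77) = √(77 + √13130)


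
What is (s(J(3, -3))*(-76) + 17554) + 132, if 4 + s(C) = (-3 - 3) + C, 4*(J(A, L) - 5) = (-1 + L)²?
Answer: 17762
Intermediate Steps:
J(A, L) = 5 + (-1 + L)²/4
s(C) = -10 + C (s(C) = -4 + ((-3 - 3) + C) = -4 + (-6 + C) = -10 + C)
(s(J(3, -3))*(-76) + 17554) + 132 = ((-10 + (5 + (-1 - 3)²/4))*(-76) + 17554) + 132 = ((-10 + (5 + (¼)*(-4)²))*(-76) + 17554) + 132 = ((-10 + (5 + (¼)*16))*(-76) + 17554) + 132 = ((-10 + (5 + 4))*(-76) + 17554) + 132 = ((-10 + 9)*(-76) + 17554) + 132 = (-1*(-76) + 17554) + 132 = (76 + 17554) + 132 = 17630 + 132 = 17762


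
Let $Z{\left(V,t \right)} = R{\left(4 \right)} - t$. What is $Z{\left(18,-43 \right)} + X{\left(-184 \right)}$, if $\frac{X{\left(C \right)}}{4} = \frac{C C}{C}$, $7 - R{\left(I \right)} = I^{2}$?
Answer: $-702$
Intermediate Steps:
$R{\left(I \right)} = 7 - I^{2}$
$Z{\left(V,t \right)} = -9 - t$ ($Z{\left(V,t \right)} = \left(7 - 4^{2}\right) - t = \left(7 - 16\right) - t = -9 - t$)
$X{\left(C \right)} = 4 C$ ($X{\left(C \right)} = 4 \frac{C C}{C} = 4 \frac{C^{2}}{C} = 4 C$)
$Z{\left(18,-43 \right)} + X{\left(-184 \right)} = \left(-9 - -43\right) + 4 \left(-184\right) = \left(-9 + 43\right) - 736 = 34 - 736 = -702$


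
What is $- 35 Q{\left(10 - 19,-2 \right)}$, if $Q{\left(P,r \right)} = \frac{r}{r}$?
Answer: $-35$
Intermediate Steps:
$Q{\left(P,r \right)} = 1$
$- 35 Q{\left(10 - 19,-2 \right)} = \left(-35\right) 1 = -35$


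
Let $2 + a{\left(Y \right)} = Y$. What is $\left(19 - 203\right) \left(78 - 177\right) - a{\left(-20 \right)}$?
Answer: $18238$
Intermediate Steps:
$a{\left(Y \right)} = -2 + Y$
$\left(19 - 203\right) \left(78 - 177\right) - a{\left(-20 \right)} = \left(19 - 203\right) \left(78 - 177\right) - \left(-2 - 20\right) = \left(-184\right) \left(-99\right) - -22 = 18216 + 22 = 18238$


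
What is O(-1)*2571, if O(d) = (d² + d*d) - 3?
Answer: -2571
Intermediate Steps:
O(d) = -3 + 2*d² (O(d) = (d² + d²) - 3 = 2*d² - 3 = -3 + 2*d²)
O(-1)*2571 = (-3 + 2*(-1)²)*2571 = (-3 + 2*1)*2571 = (-3 + 2)*2571 = -1*2571 = -2571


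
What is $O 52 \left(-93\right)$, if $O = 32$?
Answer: $-154752$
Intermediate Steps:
$O 52 \left(-93\right) = 32 \cdot 52 \left(-93\right) = 1664 \left(-93\right) = -154752$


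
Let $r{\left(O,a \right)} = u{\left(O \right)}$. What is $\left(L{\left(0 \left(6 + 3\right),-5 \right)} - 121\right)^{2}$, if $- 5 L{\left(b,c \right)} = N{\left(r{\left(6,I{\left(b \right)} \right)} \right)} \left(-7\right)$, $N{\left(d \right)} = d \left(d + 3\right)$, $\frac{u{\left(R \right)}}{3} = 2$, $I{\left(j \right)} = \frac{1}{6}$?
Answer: $\frac{51529}{25} \approx 2061.2$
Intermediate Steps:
$I{\left(j \right)} = \frac{1}{6}$
$u{\left(R \right)} = 6$ ($u{\left(R \right)} = 3 \cdot 2 = 6$)
$r{\left(O,a \right)} = 6$
$N{\left(d \right)} = d \left(3 + d\right)$
$L{\left(b,c \right)} = \frac{378}{5}$ ($L{\left(b,c \right)} = - \frac{6 \left(3 + 6\right) \left(-7\right)}{5} = - \frac{6 \cdot 9 \left(-7\right)}{5} = - \frac{54 \left(-7\right)}{5} = \left(- \frac{1}{5}\right) \left(-378\right) = \frac{378}{5}$)
$\left(L{\left(0 \left(6 + 3\right),-5 \right)} - 121\right)^{2} = \left(\frac{378}{5} - 121\right)^{2} = \left(- \frac{227}{5}\right)^{2} = \frac{51529}{25}$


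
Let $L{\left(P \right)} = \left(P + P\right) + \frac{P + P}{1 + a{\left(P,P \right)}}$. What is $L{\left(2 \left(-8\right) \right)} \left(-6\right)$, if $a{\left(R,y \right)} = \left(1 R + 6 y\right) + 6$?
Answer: $\frac{6656}{35} \approx 190.17$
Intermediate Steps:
$a{\left(R,y \right)} = 6 + R + 6 y$ ($a{\left(R,y \right)} = \left(R + 6 y\right) + 6 = 6 + R + 6 y$)
$L{\left(P \right)} = 2 P + \frac{2 P}{7 + 7 P}$ ($L{\left(P \right)} = \left(P + P\right) + \frac{P + P}{1 + \left(6 + P + 6 P\right)} = 2 P + \frac{2 P}{1 + \left(6 + 7 P\right)} = 2 P + \frac{2 P}{7 + 7 P}$)
$L{\left(2 \left(-8\right) \right)} \left(-6\right) = \frac{2 \cdot 2 \left(-8\right) \left(8 + 7 \cdot 2 \left(-8\right)\right)}{7 \left(1 + 2 \left(-8\right)\right)} \left(-6\right) = \frac{2}{7} \left(-16\right) \frac{1}{1 - 16} \left(8 + 7 \left(-16\right)\right) \left(-6\right) = \frac{2}{7} \left(-16\right) \frac{1}{-15} \left(8 - 112\right) \left(-6\right) = \frac{2}{7} \left(-16\right) \left(- \frac{1}{15}\right) \left(-104\right) \left(-6\right) = \left(- \frac{3328}{105}\right) \left(-6\right) = \frac{6656}{35}$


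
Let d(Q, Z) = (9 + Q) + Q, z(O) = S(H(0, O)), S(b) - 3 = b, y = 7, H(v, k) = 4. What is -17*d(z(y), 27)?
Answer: -391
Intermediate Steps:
S(b) = 3 + b
z(O) = 7 (z(O) = 3 + 4 = 7)
d(Q, Z) = 9 + 2*Q
-17*d(z(y), 27) = -17*(9 + 2*7) = -17*(9 + 14) = -17*23 = -391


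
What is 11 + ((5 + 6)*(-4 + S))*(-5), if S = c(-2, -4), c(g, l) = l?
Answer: 451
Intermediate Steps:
S = -4
11 + ((5 + 6)*(-4 + S))*(-5) = 11 + ((5 + 6)*(-4 - 4))*(-5) = 11 + (11*(-8))*(-5) = 11 - 88*(-5) = 11 + 440 = 451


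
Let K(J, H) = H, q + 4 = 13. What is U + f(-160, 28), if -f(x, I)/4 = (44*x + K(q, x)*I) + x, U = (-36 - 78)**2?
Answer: 59716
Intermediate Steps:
q = 9 (q = -4 + 13 = 9)
U = 12996 (U = (-114)**2 = 12996)
f(x, I) = -180*x - 4*I*x (f(x, I) = -4*((44*x + x*I) + x) = -4*((44*x + I*x) + x) = -4*(45*x + I*x) = -180*x - 4*I*x)
U + f(-160, 28) = 12996 + 4*(-160)*(-45 - 1*28) = 12996 + 4*(-160)*(-45 - 28) = 12996 + 4*(-160)*(-73) = 12996 + 46720 = 59716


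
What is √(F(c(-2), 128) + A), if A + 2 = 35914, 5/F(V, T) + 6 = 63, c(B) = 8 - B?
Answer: √116678373/57 ≈ 189.50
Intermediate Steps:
F(V, T) = 5/57 (F(V, T) = 5/(-6 + 63) = 5/57)
A = 35912 (A = -2 + 35914 = 35912)
√(F(c(-2), 128) + A) = √(5/57 + 35912) = √(2046989/57) = √116678373/57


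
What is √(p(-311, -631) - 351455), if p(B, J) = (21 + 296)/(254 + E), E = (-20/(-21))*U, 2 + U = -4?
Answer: 3*I*√117957397822/1738 ≈ 592.83*I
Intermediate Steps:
U = -6 (U = -2 - 4 = -6)
E = -40/7 (E = -20/(-21)*(-6) = -20*(-1/21)*(-6) = (20/21)*(-6) = -40/7 ≈ -5.7143)
p(B, J) = 2219/1738 (p(B, J) = (21 + 296)/(254 - 40/7) = 317/(1738/7) = 317*(7/1738) = 2219/1738)
√(p(-311, -631) - 351455) = √(2219/1738 - 351455) = √(-610826571/1738) = 3*I*√117957397822/1738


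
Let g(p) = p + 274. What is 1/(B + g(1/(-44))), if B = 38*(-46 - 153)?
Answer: -44/320673 ≈ -0.00013721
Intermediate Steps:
g(p) = 274 + p
B = -7562 (B = 38*(-199) = -7562)
1/(B + g(1/(-44))) = 1/(-7562 + (274 + 1/(-44))) = 1/(-7562 + (274 - 1/44)) = 1/(-7562 + 12055/44) = 1/(-320673/44) = -44/320673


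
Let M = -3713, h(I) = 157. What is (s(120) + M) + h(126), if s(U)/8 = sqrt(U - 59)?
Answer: -3556 + 8*sqrt(61) ≈ -3493.5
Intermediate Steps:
s(U) = 8*sqrt(-59 + U) (s(U) = 8*sqrt(U - 59) = 8*sqrt(-59 + U))
(s(120) + M) + h(126) = (8*sqrt(-59 + 120) - 3713) + 157 = (8*sqrt(61) - 3713) + 157 = (-3713 + 8*sqrt(61)) + 157 = -3556 + 8*sqrt(61)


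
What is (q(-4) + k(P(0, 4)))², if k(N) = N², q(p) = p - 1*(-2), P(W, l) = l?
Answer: 196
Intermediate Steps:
q(p) = 2 + p (q(p) = p + 2 = 2 + p)
(q(-4) + k(P(0, 4)))² = ((2 - 4) + 4²)² = (-2 + 16)² = 14² = 196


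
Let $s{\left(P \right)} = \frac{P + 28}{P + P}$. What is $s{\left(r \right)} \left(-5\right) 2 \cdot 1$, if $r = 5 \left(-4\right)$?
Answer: $2$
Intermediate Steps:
$r = -20$
$s{\left(P \right)} = \frac{28 + P}{2 P}$
$s{\left(r \right)} \left(-5\right) 2 \cdot 1 = \frac{28 - 20}{2 \left(-20\right)} \left(-5\right) 2 \cdot 1 = \frac{1}{2} \left(- \frac{1}{20}\right) 8 \left(\left(-10\right) 1\right) = \left(- \frac{1}{5}\right) \left(-10\right) = 2$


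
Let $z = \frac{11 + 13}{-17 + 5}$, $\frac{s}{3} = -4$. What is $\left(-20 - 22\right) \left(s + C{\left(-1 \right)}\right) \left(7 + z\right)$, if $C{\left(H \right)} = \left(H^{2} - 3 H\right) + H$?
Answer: $1890$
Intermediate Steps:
$s = -12$ ($s = 3 \left(-4\right) = -12$)
$C{\left(H \right)} = H^{2} - 2 H$
$z = -2$ ($z = \frac{24}{-12} = 24 \left(- \frac{1}{12}\right) = -2$)
$\left(-20 - 22\right) \left(s + C{\left(-1 \right)}\right) \left(7 + z\right) = \left(-20 - 22\right) \left(-12 - \left(-2 - 1\right)\right) \left(7 - 2\right) = - 42 \left(-12 - -3\right) 5 = - 42 \left(-12 + 3\right) 5 = \left(-42\right) \left(-9\right) 5 = 378 \cdot 5 = 1890$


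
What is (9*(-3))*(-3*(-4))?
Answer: -324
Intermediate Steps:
(9*(-3))*(-3*(-4)) = -27*12 = -324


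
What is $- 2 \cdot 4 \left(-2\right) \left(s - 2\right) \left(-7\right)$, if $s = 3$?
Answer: $-112$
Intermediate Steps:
$- 2 \cdot 4 \left(-2\right) \left(s - 2\right) \left(-7\right) = - 2 \cdot 4 \left(-2\right) \left(3 - 2\right) \left(-7\right) = \left(-2\right) \left(-8\right) \left(3 - 2\right) \left(-7\right) = 16 \cdot 1 \left(-7\right) = 16 \left(-7\right) = -112$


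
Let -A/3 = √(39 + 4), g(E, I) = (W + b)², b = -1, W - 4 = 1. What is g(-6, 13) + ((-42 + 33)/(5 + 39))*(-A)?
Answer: 16 - 27*√43/44 ≈ 11.976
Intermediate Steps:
W = 5 (W = 4 + 1 = 5)
g(E, I) = 16 (g(E, I) = (5 - 1)² = 4² = 16)
A = -3*√43 (A = -3*√(39 + 4) = -3*√43 ≈ -19.672)
g(-6, 13) + ((-42 + 33)/(5 + 39))*(-A) = 16 + ((-42 + 33)/(5 + 39))*(-(-3)*√43) = 16 + (-9/44)*(3*√43) = 16 + (-9*1/44)*(3*√43) = 16 - 27*√43/44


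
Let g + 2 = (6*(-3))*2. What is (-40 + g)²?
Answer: 6084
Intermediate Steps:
g = -38 (g = -2 + (6*(-3))*2 = -2 - 18*2 = -2 - 36 = -38)
(-40 + g)² = (-40 - 38)² = (-78)² = 6084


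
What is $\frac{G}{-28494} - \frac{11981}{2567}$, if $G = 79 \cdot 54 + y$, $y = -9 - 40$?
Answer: $- \frac{352211653}{73144098} \approx -4.8153$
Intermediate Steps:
$y = -49$
$G = 4217$ ($G = 79 \cdot 54 - 49 = 4266 - 49 = 4217$)
$\frac{G}{-28494} - \frac{11981}{2567} = \frac{4217}{-28494} - \frac{11981}{2567} = 4217 \left(- \frac{1}{28494}\right) - \frac{11981}{2567} = - \frac{4217}{28494} - \frac{11981}{2567} = - \frac{352211653}{73144098}$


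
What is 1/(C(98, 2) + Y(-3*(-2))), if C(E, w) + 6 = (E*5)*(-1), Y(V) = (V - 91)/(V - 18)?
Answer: -12/5867 ≈ -0.0020453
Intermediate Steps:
Y(V) = (-91 + V)/(-18 + V)
C(E, w) = -6 - 5*E (C(E, w) = -6 + (E*5)*(-1) = -6 + (5*E)*(-1) = -6 - 5*E)
1/(C(98, 2) + Y(-3*(-2))) = 1/((-6 - 5*98) + (-91 - 3*(-2))/(-18 - 3*(-2))) = 1/((-6 - 490) + (-91 + 6)/(-18 + 6)) = 1/(-496 - 85/(-12)) = 1/(-496 - 1/12*(-85)) = 1/(-496 + 85/12) = 1/(-5867/12) = -12/5867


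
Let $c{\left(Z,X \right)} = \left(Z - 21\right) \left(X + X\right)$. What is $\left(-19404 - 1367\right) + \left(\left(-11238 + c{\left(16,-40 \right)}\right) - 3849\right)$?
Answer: $-35458$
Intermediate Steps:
$c{\left(Z,X \right)} = 2 X \left(-21 + Z\right)$ ($c{\left(Z,X \right)} = \left(-21 + Z\right) 2 X = 2 X \left(-21 + Z\right)$)
$\left(-19404 - 1367\right) + \left(\left(-11238 + c{\left(16,-40 \right)}\right) - 3849\right) = \left(-19404 - 1367\right) - \left(15087 + 80 \left(-21 + 16\right)\right) = -20771 - \left(15087 - 400\right) = -20771 + \left(\left(-11238 + 400\right) - 3849\right) = -20771 - 14687 = -35458$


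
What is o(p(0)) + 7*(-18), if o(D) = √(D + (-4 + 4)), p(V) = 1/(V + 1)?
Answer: -125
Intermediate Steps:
p(V) = 1/(1 + V)
o(D) = √D (o(D) = √(D + 0) = √D)
o(p(0)) + 7*(-18) = √(1/(1 + 0)) + 7*(-18) = √(1/1) - 126 = √1 - 126 = 1 - 126 = -125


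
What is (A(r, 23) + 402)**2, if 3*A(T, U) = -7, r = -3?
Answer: 1437601/9 ≈ 1.5973e+5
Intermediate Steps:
A(T, U) = -7/3 (A(T, U) = (1/3)*(-7) = -7/3)
(A(r, 23) + 402)**2 = (-7/3 + 402)**2 = (1199/3)**2 = 1437601/9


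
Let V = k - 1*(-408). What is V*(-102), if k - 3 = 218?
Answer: -64158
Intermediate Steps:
k = 221 (k = 3 + 218 = 221)
V = 629 (V = 221 - 1*(-408) = 221 + 408 = 629)
V*(-102) = 629*(-102) = -64158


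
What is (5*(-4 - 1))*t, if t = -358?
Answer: 8950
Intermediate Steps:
(5*(-4 - 1))*t = (5*(-4 - 1))*(-358) = (5*(-5))*(-358) = -25*(-358) = 8950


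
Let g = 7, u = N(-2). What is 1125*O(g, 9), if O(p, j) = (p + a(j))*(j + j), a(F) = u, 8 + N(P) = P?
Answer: -60750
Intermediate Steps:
N(P) = -8 + P
u = -10 (u = -8 - 2 = -10)
a(F) = -10
O(p, j) = 2*j*(-10 + p) (O(p, j) = (p - 10)*(j + j) = (-10 + p)*(2*j) = 2*j*(-10 + p))
1125*O(g, 9) = 1125*(2*9*(-10 + 7)) = 1125*(2*9*(-3)) = 1125*(-54) = -60750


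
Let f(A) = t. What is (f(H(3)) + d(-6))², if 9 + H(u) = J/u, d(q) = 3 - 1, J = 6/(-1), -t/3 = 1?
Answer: 1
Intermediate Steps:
t = -3 (t = -3*1 = -3)
J = -6 (J = 6*(-1) = -6)
d(q) = 2
H(u) = -9 - 6/u
f(A) = -3
(f(H(3)) + d(-6))² = (-3 + 2)² = (-1)² = 1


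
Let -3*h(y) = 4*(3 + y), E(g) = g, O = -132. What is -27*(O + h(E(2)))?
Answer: 3744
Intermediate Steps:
h(y) = -4 - 4*y/3 (h(y) = -4*(3 + y)/3 = -(12 + 4*y)/3 = -4 - 4*y/3)
-27*(O + h(E(2))) = -27*(-132 + (-4 - 4/3*2)) = -27*(-132 + (-4 - 8/3)) = -27*(-132 - 20/3) = -27*(-416/3) = 3744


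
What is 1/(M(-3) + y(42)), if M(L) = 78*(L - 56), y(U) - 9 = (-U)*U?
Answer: -1/6357 ≈ -0.00015731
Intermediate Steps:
y(U) = 9 - U² (y(U) = 9 + (-U)*U = 9 - U²)
M(L) = -4368 + 78*L (M(L) = 78*(-56 + L) = -4368 + 78*L)
1/(M(-3) + y(42)) = 1/((-4368 + 78*(-3)) + (9 - 1*42²)) = 1/((-4368 - 234) + (9 - 1*1764)) = 1/(-4602 + (9 - 1764)) = 1/(-4602 - 1755) = 1/(-6357) = -1/6357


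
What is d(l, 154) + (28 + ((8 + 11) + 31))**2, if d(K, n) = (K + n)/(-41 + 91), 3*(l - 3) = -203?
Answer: 456434/75 ≈ 6085.8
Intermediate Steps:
l = -194/3 (l = 3 + (1/3)*(-203) = 3 - 203/3 = -194/3 ≈ -64.667)
d(K, n) = K/50 + n/50 (d(K, n) = (K + n)/50 = (K + n)*(1/50) = K/50 + n/50)
d(l, 154) + (28 + ((8 + 11) + 31))**2 = ((1/50)*(-194/3) + (1/50)*154) + (28 + ((8 + 11) + 31))**2 = (-97/75 + 77/25) + (28 + (19 + 31))**2 = 134/75 + (28 + 50)**2 = 134/75 + 78**2 = 134/75 + 6084 = 456434/75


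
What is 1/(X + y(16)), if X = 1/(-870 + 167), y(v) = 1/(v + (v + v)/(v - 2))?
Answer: 89984/4793 ≈ 18.774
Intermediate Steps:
y(v) = 1/(v + 2*v/(-2 + v)) (y(v) = 1/(v + (2*v)/(-2 + v)) = 1/(v + 2*v/(-2 + v)))
X = -1/703 (X = 1/(-703) = -1/703 ≈ -0.0014225)
1/(X + y(16)) = 1/(-1/703 + (-2 + 16)/16²) = 1/(-1/703 + (1/256)*14) = 1/(-1/703 + 7/128) = 1/(4793/89984) = 89984/4793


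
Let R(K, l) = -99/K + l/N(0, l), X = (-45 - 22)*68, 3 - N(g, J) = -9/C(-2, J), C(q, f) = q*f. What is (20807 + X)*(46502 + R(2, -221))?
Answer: 670802337187/890 ≈ 7.5371e+8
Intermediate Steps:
C(q, f) = f*q
N(g, J) = 3 - 9/(2*J) (N(g, J) = 3 - (-9)/(J*(-2)) = 3 - (-9)/((-2*J)) = 3 - (-9)*(-1/(2*J)) = 3 - 9/(2*J))
X = -4556 (X = -67*68 = -4556)
R(K, l) = -99/K + l/(3 - 9/(2*l))
(20807 + X)*(46502 + R(2, -221)) = (20807 - 4556)*(46502 + (⅓)*(891 - 594*(-221) + 2*2*(-221)²)/(2*(-3 + 2*(-221)))) = 16251*(46502 + (⅓)*(½)*(891 + 131274 + 2*2*48841)/(-3 - 442)) = 16251*(46502 + (⅓)*(½)*(891 + 131274 + 195364)/(-445)) = 16251*(46502 + (⅓)*(½)*(-1/445)*327529) = 16251*(46502 - 327529/2670) = 16251*(123832811/2670) = 670802337187/890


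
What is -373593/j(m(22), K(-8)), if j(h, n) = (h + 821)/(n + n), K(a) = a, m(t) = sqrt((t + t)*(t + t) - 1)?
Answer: 2453758824/336053 - 8966232*sqrt(215)/336053 ≈ 6910.5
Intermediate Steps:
m(t) = sqrt(-1 + 4*t**2) (m(t) = sqrt((2*t)*(2*t) - 1) = sqrt(4*t**2 - 1) = sqrt(-1 + 4*t**2))
j(h, n) = (821 + h)/(2*n) (j(h, n) = (821 + h)/((2*n)) = (821 + h)*(1/(2*n)) = (821 + h)/(2*n))
-373593/j(m(22), K(-8)) = -373593*(-16/(821 + sqrt(-1 + 4*22**2))) = -373593*(-16/(821 + sqrt(-1 + 4*484))) = -373593*(-16/(821 + sqrt(-1 + 1936))) = -373593*(-16/(821 + sqrt(1935))) = -373593*(-16/(821 + 3*sqrt(215))) = -373593/(-821/16 - 3*sqrt(215)/16)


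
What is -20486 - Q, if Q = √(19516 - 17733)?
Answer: -20486 - √1783 ≈ -20528.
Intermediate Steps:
Q = √1783 ≈ 42.226
-20486 - Q = -20486 - √1783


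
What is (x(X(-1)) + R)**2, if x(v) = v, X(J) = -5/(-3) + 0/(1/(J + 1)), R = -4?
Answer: 49/9 ≈ 5.4444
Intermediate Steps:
X(J) = 5/3 (X(J) = -5*(-1/3) + 0/(1/(1 + J)) = 5/3 + 0*(1 + J) = 5/3 + 0 = 5/3)
(x(X(-1)) + R)**2 = (5/3 - 4)**2 = (-7/3)**2 = 49/9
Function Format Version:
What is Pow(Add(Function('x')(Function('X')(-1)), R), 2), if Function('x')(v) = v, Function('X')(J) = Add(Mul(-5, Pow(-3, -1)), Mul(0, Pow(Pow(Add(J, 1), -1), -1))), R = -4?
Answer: Rational(49, 9) ≈ 5.4444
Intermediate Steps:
Function('X')(J) = Rational(5, 3) (Function('X')(J) = Add(Mul(-5, Rational(-1, 3)), Mul(0, Pow(Pow(Add(1, J), -1), -1))) = Add(Rational(5, 3), Mul(0, Add(1, J))) = Add(Rational(5, 3), 0) = Rational(5, 3))
Pow(Add(Function('x')(Function('X')(-1)), R), 2) = Pow(Add(Rational(5, 3), -4), 2) = Pow(Rational(-7, 3), 2) = Rational(49, 9)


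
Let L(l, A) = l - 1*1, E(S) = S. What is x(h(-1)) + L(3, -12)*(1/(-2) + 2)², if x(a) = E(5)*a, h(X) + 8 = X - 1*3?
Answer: -111/2 ≈ -55.500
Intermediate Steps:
h(X) = -11 + X (h(X) = -8 + (X - 1*3) = -8 + (X - 3) = -8 + (-3 + X) = -11 + X)
L(l, A) = -1 + l (L(l, A) = l - 1 = -1 + l)
x(a) = 5*a
x(h(-1)) + L(3, -12)*(1/(-2) + 2)² = 5*(-11 - 1) + (-1 + 3)*(1/(-2) + 2)² = 5*(-12) + 2*(-½ + 2)² = -60 + 2*(3/2)² = -60 + 2*(9/4) = -60 + 9/2 = -111/2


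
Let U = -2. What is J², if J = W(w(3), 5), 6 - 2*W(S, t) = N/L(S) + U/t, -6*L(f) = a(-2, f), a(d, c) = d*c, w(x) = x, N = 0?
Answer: 256/25 ≈ 10.240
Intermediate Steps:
a(d, c) = c*d
L(f) = f/3 (L(f) = -f*(-2)/6 = -(-1)*f/3 = f/3)
W(S, t) = 3 + 1/t (W(S, t) = 3 - (0/((S/3)) - 2/t)/2 = 3 - (0*(3/S) - 2/t)/2 = 3 - (0 - 2/t)/2 = 3 - (-1)/t = 3 + 1/t)
J = 16/5 (J = 3 + 1/5 = 3 + ⅕ = 16/5 ≈ 3.2000)
J² = (16/5)² = 256/25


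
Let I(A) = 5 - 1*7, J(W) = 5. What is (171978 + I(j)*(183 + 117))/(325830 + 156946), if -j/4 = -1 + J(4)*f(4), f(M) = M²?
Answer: 85689/241388 ≈ 0.35498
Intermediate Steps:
j = -316 (j = -4*(-1 + 5*4²) = -4*(-1 + 5*16) = -4*(-1 + 80) = -4*79 = -316)
I(A) = -2 (I(A) = 5 - 7 = -2)
(171978 + I(j)*(183 + 117))/(325830 + 156946) = (171978 - 2*(183 + 117))/(325830 + 156946) = (171978 - 2*300)/482776 = (171978 - 600)*(1/482776) = 171378*(1/482776) = 85689/241388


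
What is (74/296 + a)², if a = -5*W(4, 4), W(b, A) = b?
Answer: 6241/16 ≈ 390.06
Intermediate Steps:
a = -20 (a = -5*4 = -20)
(74/296 + a)² = (74/296 - 20)² = (74*(1/296) - 20)² = (¼ - 20)² = (-79/4)² = 6241/16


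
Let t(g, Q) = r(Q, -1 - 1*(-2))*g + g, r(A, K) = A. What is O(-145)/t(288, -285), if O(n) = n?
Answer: 145/81792 ≈ 0.0017728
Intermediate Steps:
t(g, Q) = g + Q*g (t(g, Q) = Q*g + g = g + Q*g)
O(-145)/t(288, -285) = -145*1/(288*(1 - 285)) = -145/(288*(-284)) = -145/(-81792) = -145*(-1/81792) = 145/81792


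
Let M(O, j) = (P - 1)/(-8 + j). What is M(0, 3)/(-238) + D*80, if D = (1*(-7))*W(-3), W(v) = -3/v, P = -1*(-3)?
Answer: -333199/595 ≈ -560.00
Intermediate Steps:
P = 3
M(O, j) = 2/(-8 + j) (M(O, j) = (3 - 1)/(-8 + j) = 2/(-8 + j))
D = -7 (D = (1*(-7))*(-3/(-3)) = -(-21)*(-1)/3 = -7*1 = -7)
M(0, 3)/(-238) + D*80 = (2/(-8 + 3))/(-238) - 7*80 = (2/(-5))*(-1/238) - 560 = (2*(-⅕))*(-1/238) - 560 = -⅖*(-1/238) - 560 = 1/595 - 560 = -333199/595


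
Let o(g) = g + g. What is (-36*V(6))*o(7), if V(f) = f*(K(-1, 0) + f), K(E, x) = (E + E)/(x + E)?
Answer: -24192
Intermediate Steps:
o(g) = 2*g
K(E, x) = 2*E/(E + x) (K(E, x) = (2*E)/(E + x) = 2*E/(E + x))
V(f) = f*(2 + f) (V(f) = f*(2*(-1)/(-1 + 0) + f) = f*(2*(-1)/(-1) + f) = f*(2*(-1)*(-1) + f) = f*(2 + f))
(-36*V(6))*o(7) = (-216*(2 + 6))*(2*7) = -216*8*14 = -36*48*14 = -1728*14 = -24192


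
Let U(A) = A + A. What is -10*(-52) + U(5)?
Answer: 530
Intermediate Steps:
U(A) = 2*A
-10*(-52) + U(5) = -10*(-52) + 2*5 = 520 + 10 = 530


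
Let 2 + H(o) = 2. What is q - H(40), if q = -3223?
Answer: -3223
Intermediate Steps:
H(o) = 0 (H(o) = -2 + 2 = 0)
q - H(40) = -3223 - 1*0 = -3223 + 0 = -3223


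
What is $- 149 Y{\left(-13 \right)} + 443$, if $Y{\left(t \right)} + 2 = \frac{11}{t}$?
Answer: $\frac{11272}{13} \approx 867.08$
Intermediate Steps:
$Y{\left(t \right)} = -2 + \frac{11}{t}$
$- 149 Y{\left(-13 \right)} + 443 = - 149 \left(-2 + \frac{11}{-13}\right) + 443 = - 149 \left(-2 + 11 \left(- \frac{1}{13}\right)\right) + 443 = - 149 \left(-2 - \frac{11}{13}\right) + 443 = \left(-149\right) \left(- \frac{37}{13}\right) + 443 = \frac{5513}{13} + 443 = \frac{11272}{13}$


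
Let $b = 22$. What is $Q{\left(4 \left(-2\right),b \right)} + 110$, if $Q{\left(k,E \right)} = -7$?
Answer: $103$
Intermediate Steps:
$Q{\left(4 \left(-2\right),b \right)} + 110 = -7 + 110 = 103$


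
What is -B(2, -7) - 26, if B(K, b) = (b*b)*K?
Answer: -124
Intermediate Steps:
B(K, b) = K*b² (B(K, b) = b²*K = K*b²)
-B(2, -7) - 26 = -2*(-7)² - 26 = -2*49 - 26 = -1*98 - 26 = -98 - 26 = -124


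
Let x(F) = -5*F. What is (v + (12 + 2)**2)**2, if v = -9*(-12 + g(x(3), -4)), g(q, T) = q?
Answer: 192721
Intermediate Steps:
v = 243 (v = -9*(-12 - 5*3) = -9*(-12 - 15) = -9*(-27) = 243)
(v + (12 + 2)**2)**2 = (243 + (12 + 2)**2)**2 = (243 + 14**2)**2 = (243 + 196)**2 = 439**2 = 192721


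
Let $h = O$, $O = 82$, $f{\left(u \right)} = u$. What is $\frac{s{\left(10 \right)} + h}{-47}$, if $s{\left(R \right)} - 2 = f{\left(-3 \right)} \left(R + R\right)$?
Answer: $- \frac{24}{47} \approx -0.51064$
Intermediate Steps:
$s{\left(R \right)} = 2 - 6 R$ ($s{\left(R \right)} = 2 - 3 \left(R + R\right) = 2 - 3 \cdot 2 R = 2 - 6 R$)
$h = 82$
$\frac{s{\left(10 \right)} + h}{-47} = \frac{\left(2 - 60\right) + 82}{-47} = - \frac{\left(2 - 60\right) + 82}{47} = - \frac{-58 + 82}{47} = \left(- \frac{1}{47}\right) 24 = - \frac{24}{47}$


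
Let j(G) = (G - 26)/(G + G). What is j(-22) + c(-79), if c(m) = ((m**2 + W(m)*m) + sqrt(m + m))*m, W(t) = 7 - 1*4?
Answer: -5217464/11 - 79*I*sqrt(158) ≈ -4.7432e+5 - 993.01*I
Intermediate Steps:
W(t) = 3 (W(t) = 7 - 4 = 3)
j(G) = (-26 + G)/(2*G) (j(G) = (-26 + G)/((2*G)) = (-26 + G)*(1/(2*G)) = (-26 + G)/(2*G))
c(m) = m*(m**2 + 3*m + sqrt(2)*sqrt(m)) (c(m) = ((m**2 + 3*m) + sqrt(m + m))*m = ((m**2 + 3*m) + sqrt(2*m))*m = ((m**2 + 3*m) + sqrt(2)*sqrt(m))*m = (m**2 + 3*m + sqrt(2)*sqrt(m))*m = m*(m**2 + 3*m + sqrt(2)*sqrt(m)))
j(-22) + c(-79) = (1/2)*(-26 - 22)/(-22) + ((-79)**3 + 3*(-79)**2 + sqrt(2)*(-79)**(3/2)) = (1/2)*(-1/22)*(-48) + (-493039 + 3*6241 + sqrt(2)*(-79*I*sqrt(79))) = 12/11 + (-493039 + 18723 - 79*I*sqrt(158)) = 12/11 + (-474316 - 79*I*sqrt(158)) = -5217464/11 - 79*I*sqrt(158)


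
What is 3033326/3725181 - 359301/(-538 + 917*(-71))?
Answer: 2225157661/353892195 ≈ 6.2877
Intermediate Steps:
3033326/3725181 - 359301/(-538 + 917*(-71)) = 3033326*(1/3725181) - 359301/(-538 - 65107) = 3033326/3725181 - 359301/(-65645) = 3033326/3725181 - 359301*(-1/65645) = 3033326/3725181 + 359301/65645 = 2225157661/353892195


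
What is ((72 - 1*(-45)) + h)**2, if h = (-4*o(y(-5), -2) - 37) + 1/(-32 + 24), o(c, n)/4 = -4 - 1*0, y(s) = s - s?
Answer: 1324801/64 ≈ 20700.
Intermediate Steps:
y(s) = 0
o(c, n) = -16 (o(c, n) = 4*(-4 - 1*0) = 4*(-4 + 0) = 4*(-4) = -16)
h = 215/8 (h = (-4*(-16) - 37) + 1/(-32 + 24) = (64 - 37) + 1/(-8) = 27 - 1/8 = 215/8 ≈ 26.875)
((72 - 1*(-45)) + h)**2 = ((72 - 1*(-45)) + 215/8)**2 = ((72 + 45) + 215/8)**2 = (117 + 215/8)**2 = (1151/8)**2 = 1324801/64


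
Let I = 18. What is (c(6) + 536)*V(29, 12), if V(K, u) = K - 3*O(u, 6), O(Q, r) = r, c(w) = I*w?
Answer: 7084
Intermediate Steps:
c(w) = 18*w
V(K, u) = -18 + K (V(K, u) = K - 3*6 = K - 18 = -18 + K)
(c(6) + 536)*V(29, 12) = (18*6 + 536)*(-18 + 29) = (108 + 536)*11 = 644*11 = 7084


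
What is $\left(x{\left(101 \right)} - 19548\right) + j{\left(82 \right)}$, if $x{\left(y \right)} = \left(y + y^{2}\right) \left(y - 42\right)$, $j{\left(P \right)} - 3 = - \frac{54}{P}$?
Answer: $\frac{24119166}{41} \approx 5.8827 \cdot 10^{5}$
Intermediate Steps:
$j{\left(P \right)} = 3 - \frac{54}{P}$
$x{\left(y \right)} = \left(-42 + y\right) \left(y + y^{2}\right)$ ($x{\left(y \right)} = \left(y + y^{2}\right) \left(-42 + y\right) = \left(-42 + y\right) \left(y + y^{2}\right)$)
$\left(x{\left(101 \right)} - 19548\right) + j{\left(82 \right)} = \left(101 \left(-42 + 101^{2} - 4141\right) - 19548\right) + \left(3 - \frac{54}{82}\right) = \left(101 \left(-42 + 10201 - 4141\right) - 19548\right) + \left(3 - \frac{27}{41}\right) = \left(101 \cdot 6018 - 19548\right) + \left(3 - \frac{27}{41}\right) = \left(607818 - 19548\right) + \frac{96}{41} = 588270 + \frac{96}{41} = \frac{24119166}{41}$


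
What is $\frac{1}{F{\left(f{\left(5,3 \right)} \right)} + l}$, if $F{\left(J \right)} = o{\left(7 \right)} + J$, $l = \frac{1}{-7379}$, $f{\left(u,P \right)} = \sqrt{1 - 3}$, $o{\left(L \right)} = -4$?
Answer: $- \frac{217805943}{980152571} - \frac{54449641 i \sqrt{2}}{980152571} \approx -0.22222 - 0.078563 i$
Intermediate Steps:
$f{\left(u,P \right)} = i \sqrt{2}$ ($f{\left(u,P \right)} = \sqrt{-2} = i \sqrt{2}$)
$l = - \frac{1}{7379} \approx -0.00013552$
$F{\left(J \right)} = -4 + J$
$\frac{1}{F{\left(f{\left(5,3 \right)} \right)} + l} = \frac{1}{\left(-4 + i \sqrt{2}\right) - \frac{1}{7379}} = \frac{1}{- \frac{29517}{7379} + i \sqrt{2}}$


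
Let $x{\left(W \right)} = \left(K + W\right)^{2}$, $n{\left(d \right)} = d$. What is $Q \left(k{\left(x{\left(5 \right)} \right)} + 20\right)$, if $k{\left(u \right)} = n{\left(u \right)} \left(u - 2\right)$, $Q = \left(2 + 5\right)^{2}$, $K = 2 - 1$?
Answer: $60956$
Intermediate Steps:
$K = 1$
$Q = 49$ ($Q = 7^{2} = 49$)
$x{\left(W \right)} = \left(1 + W\right)^{2}$
$k{\left(u \right)} = u \left(-2 + u\right)$ ($k{\left(u \right)} = u \left(u - 2\right) = u \left(-2 + u\right)$)
$Q \left(k{\left(x{\left(5 \right)} \right)} + 20\right) = 49 \left(\left(1 + 5\right)^{2} \left(-2 + \left(1 + 5\right)^{2}\right) + 20\right) = 49 \left(6^{2} \left(-2 + 6^{2}\right) + 20\right) = 49 \left(36 \left(-2 + 36\right) + 20\right) = 49 \left(36 \cdot 34 + 20\right) = 49 \left(1224 + 20\right) = 49 \cdot 1244 = 60956$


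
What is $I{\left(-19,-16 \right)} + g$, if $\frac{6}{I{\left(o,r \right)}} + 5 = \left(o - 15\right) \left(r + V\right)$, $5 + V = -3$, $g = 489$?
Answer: $\frac{396585}{811} \approx 489.01$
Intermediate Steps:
$V = -8$ ($V = -5 - 3 = -8$)
$I{\left(o,r \right)} = \frac{6}{-5 + \left(-15 + o\right) \left(-8 + r\right)}$ ($I{\left(o,r \right)} = \frac{6}{-5 + \left(o - 15\right) \left(r - 8\right)} = \frac{6}{-5 + \left(-15 + o\right) \left(-8 + r\right)}$)
$I{\left(-19,-16 \right)} + g = \frac{6}{115 - -240 - -152 - -304} + 489 = \frac{6}{115 + 240 + 152 + 304} + 489 = \frac{6}{811} + 489 = \frac{396585}{811}$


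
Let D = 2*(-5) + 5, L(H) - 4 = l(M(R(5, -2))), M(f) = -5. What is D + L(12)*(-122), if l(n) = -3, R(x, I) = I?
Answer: -127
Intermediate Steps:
L(H) = 1 (L(H) = 4 - 3 = 1)
D = -5 (D = -10 + 5 = -5)
D + L(12)*(-122) = -5 + 1*(-122) = -5 - 122 = -127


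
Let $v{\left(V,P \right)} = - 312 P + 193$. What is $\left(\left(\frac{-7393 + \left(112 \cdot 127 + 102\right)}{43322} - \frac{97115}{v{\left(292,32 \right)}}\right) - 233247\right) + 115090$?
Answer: $- \frac{50113871754181}{424165702} \approx -1.1815 \cdot 10^{5}$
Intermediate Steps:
$v{\left(V,P \right)} = 193 - 312 P$
$\left(\left(\frac{-7393 + \left(112 \cdot 127 + 102\right)}{43322} - \frac{97115}{v{\left(292,32 \right)}}\right) - 233247\right) + 115090 = \left(\left(\frac{-7393 + \left(112 \cdot 127 + 102\right)}{43322} - \frac{97115}{193 - 9984}\right) - 233247\right) + 115090 = \left(\left(\left(-7393 + \left(14224 + 102\right)\right) \frac{1}{43322} - \frac{97115}{193 - 9984}\right) - 233247\right) + 115090 = \left(\left(\left(-7393 + 14326\right) \frac{1}{43322} - \frac{97115}{-9791}\right) - 233247\right) + 115090 = \left(\left(6933 \cdot \frac{1}{43322} - - \frac{97115}{9791}\right) - 233247\right) + 115090 = \left(\left(\frac{6933}{43322} + \frac{97115}{9791}\right) - 233247\right) + 115090 = \left(\frac{4275097033}{424165702} - 233247\right) + 115090 = - \frac{98931102397361}{424165702} + 115090 = - \frac{50113871754181}{424165702}$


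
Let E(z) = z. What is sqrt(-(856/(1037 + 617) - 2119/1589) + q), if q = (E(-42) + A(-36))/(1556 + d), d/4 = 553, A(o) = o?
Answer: sqrt(135411056481342579)/412628342 ≈ 0.89180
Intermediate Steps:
d = 2212 (d = 4*553 = 2212)
q = -13/628 (q = (-42 - 36)/(1556 + 2212) = -78/3768 = -78*1/3768 = -13/628 ≈ -0.020701)
sqrt(-(856/(1037 + 617) - 2119/1589) + q) = sqrt(-(856/(1037 + 617) - 2119/1589) - 13/628) = sqrt(-(856/1654 - 2119*1/1589) - 13/628) = sqrt(-(856*(1/1654) - 2119/1589) - 13/628) = sqrt(-(428/827 - 2119/1589) - 13/628) = sqrt(-1*(-1072321/1314103) - 13/628) = sqrt(1072321/1314103 - 13/628) = sqrt(656334249/825256684) = sqrt(135411056481342579)/412628342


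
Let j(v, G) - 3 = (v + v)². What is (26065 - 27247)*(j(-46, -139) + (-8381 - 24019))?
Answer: 28288806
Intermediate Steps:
j(v, G) = 3 + 4*v² (j(v, G) = 3 + (v + v)² = 3 + (2*v)² = 3 + 4*v²)
(26065 - 27247)*(j(-46, -139) + (-8381 - 24019)) = (26065 - 27247)*((3 + 4*(-46)²) + (-8381 - 24019)) = -1182*((3 + 4*2116) - 32400) = -1182*((3 + 8464) - 32400) = -1182*(8467 - 32400) = -1182*(-23933) = 28288806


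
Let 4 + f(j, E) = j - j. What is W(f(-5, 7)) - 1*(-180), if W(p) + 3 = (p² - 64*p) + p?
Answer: 445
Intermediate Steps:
f(j, E) = -4 (f(j, E) = -4 + (j - j) = -4 + 0 = -4)
W(p) = -3 + p² - 63*p (W(p) = -3 + ((p² - 64*p) + p) = -3 + (p² - 63*p) = -3 + p² - 63*p)
W(f(-5, 7)) - 1*(-180) = (-3 + (-4)² - 63*(-4)) - 1*(-180) = (-3 + 16 + 252) + 180 = 265 + 180 = 445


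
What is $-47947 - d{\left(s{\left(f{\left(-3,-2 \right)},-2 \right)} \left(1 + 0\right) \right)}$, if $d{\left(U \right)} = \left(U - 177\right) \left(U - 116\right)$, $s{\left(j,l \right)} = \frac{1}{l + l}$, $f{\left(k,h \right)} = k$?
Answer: $- \frac{1096837}{16} \approx -68552.0$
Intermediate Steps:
$s{\left(j,l \right)} = \frac{1}{2 l}$
$d{\left(U \right)} = \left(-177 + U\right) \left(-116 + U\right)$
$-47947 - d{\left(s{\left(f{\left(-3,-2 \right)},-2 \right)} \left(1 + 0\right) \right)} = -47947 - \left(20532 + \left(\frac{1}{2 \left(-2\right)} \left(1 + 0\right)\right)^{2} - 293 \frac{1}{2 \left(-2\right)} \left(1 + 0\right)\right) = -47947 - \left(20532 + \left(\frac{1}{2} \left(- \frac{1}{2}\right) 1\right)^{2} - 293 \cdot \frac{1}{2} \left(- \frac{1}{2}\right) 1\right) = -47947 - \left(20532 + \left(\left(- \frac{1}{4}\right) 1\right)^{2} - 293 \left(\left(- \frac{1}{4}\right) 1\right)\right) = -47947 - \left(20532 + \left(- \frac{1}{4}\right)^{2} - - \frac{293}{4}\right) = -47947 - \left(20532 + \frac{1}{16} + \frac{293}{4}\right) = -47947 - \frac{329685}{16} = - \frac{1096837}{16}$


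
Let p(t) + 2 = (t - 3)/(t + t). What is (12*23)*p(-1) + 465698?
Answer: 465698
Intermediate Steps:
p(t) = -2 + (-3 + t)/(2*t) (p(t) = -2 + (t - 3)/(t + t) = -2 + (-3 + t)/((2*t)) = -2 + (-3 + t)*(1/(2*t)) = -2 + (-3 + t)/(2*t))
(12*23)*p(-1) + 465698 = (12*23)*((3/2)*(-1 - 1*(-1))/(-1)) + 465698 = 276*((3/2)*(-1)*(-1 + 1)) + 465698 = 276*((3/2)*(-1)*0) + 465698 = 276*0 + 465698 = 0 + 465698 = 465698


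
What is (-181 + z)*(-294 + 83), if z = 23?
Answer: 33338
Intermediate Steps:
(-181 + z)*(-294 + 83) = (-181 + 23)*(-294 + 83) = -158*(-211) = 33338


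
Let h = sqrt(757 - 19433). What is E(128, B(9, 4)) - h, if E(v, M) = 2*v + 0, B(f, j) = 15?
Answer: 256 - 2*I*sqrt(4669) ≈ 256.0 - 136.66*I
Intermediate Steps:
E(v, M) = 2*v
h = 2*I*sqrt(4669) (h = sqrt(-18676) = 2*I*sqrt(4669) ≈ 136.66*I)
E(128, B(9, 4)) - h = 2*128 - 2*I*sqrt(4669) = 256 - 2*I*sqrt(4669)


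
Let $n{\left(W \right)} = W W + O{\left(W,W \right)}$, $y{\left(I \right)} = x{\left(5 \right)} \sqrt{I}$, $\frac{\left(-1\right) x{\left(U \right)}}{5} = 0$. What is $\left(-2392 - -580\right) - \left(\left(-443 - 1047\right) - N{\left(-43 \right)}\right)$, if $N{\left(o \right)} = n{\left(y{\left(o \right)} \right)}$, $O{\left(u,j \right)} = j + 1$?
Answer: $-321$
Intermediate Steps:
$x{\left(U \right)} = 0$ ($x{\left(U \right)} = \left(-5\right) 0 = 0$)
$O{\left(u,j \right)} = 1 + j$
$y{\left(I \right)} = 0$ ($y{\left(I \right)} = 0 \sqrt{I} = 0$)
$n{\left(W \right)} = 1 + W + W^{2}$ ($n{\left(W \right)} = W W + \left(1 + W\right) = W^{2} + \left(1 + W\right) = 1 + W + W^{2}$)
$N{\left(o \right)} = 1$ ($N{\left(o \right)} = 1 + 0 + 0^{2} = 1 + 0 + 0 = 1$)
$\left(-2392 - -580\right) - \left(\left(-443 - 1047\right) - N{\left(-43 \right)}\right) = \left(-2392 - -580\right) - \left(\left(-443 - 1047\right) - 1\right) = \left(-2392 + 580\right) - \left(\left(-443 - 1047\right) - 1\right) = -1812 - \left(-1490 - 1\right) = -1812 - -1491 = -1812 + 1491 = -321$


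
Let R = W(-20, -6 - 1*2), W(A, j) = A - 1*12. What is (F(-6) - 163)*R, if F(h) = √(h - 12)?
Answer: 5216 - 96*I*√2 ≈ 5216.0 - 135.76*I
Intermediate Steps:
W(A, j) = -12 + A (W(A, j) = A - 12 = -12 + A)
R = -32 (R = -12 - 20 = -32)
F(h) = √(-12 + h)
(F(-6) - 163)*R = (√(-12 - 6) - 163)*(-32) = (√(-18) - 163)*(-32) = (3*I*√2 - 163)*(-32) = (-163 + 3*I*√2)*(-32) = 5216 - 96*I*√2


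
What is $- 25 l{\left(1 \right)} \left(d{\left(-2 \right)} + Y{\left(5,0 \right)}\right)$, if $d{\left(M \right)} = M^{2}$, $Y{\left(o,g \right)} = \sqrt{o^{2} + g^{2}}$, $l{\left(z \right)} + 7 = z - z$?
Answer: $1575$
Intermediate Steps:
$l{\left(z \right)} = -7$ ($l{\left(z \right)} = -7 + \left(z - z\right) = -7 + 0 = -7$)
$Y{\left(o,g \right)} = \sqrt{g^{2} + o^{2}}$
$- 25 l{\left(1 \right)} \left(d{\left(-2 \right)} + Y{\left(5,0 \right)}\right) = \left(-25\right) \left(-7\right) \left(\left(-2\right)^{2} + \sqrt{0^{2} + 5^{2}}\right) = 175 \left(4 + \sqrt{0 + 25}\right) = 175 \left(4 + \sqrt{25}\right) = 175 \left(4 + 5\right) = 175 \cdot 9 = 1575$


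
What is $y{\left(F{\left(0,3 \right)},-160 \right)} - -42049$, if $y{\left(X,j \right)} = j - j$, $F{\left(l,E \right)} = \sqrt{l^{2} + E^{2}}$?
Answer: $42049$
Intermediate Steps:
$F{\left(l,E \right)} = \sqrt{E^{2} + l^{2}}$
$y{\left(X,j \right)} = 0$
$y{\left(F{\left(0,3 \right)},-160 \right)} - -42049 = 0 - -42049 = 0 + 42049 = 42049$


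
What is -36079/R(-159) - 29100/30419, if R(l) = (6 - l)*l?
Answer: 334048601/798042465 ≈ 0.41858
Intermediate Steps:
R(l) = l*(6 - l)
-36079/R(-159) - 29100/30419 = -36079*(-1/(159*(6 - 1*(-159)))) - 29100/30419 = -36079*(-1/(159*(6 + 159))) - 29100*1/30419 = -36079/((-159*165)) - 29100/30419 = -36079/(-26235) - 29100/30419 = -36079*(-1/26235) - 29100/30419 = 36079/26235 - 29100/30419 = 334048601/798042465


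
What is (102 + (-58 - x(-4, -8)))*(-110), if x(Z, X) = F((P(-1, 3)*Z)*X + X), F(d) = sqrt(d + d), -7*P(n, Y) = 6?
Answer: -4840 + 440*I*sqrt(217)/7 ≈ -4840.0 + 925.94*I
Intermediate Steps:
P(n, Y) = -6/7 (P(n, Y) = -1/7*6 = -6/7)
F(d) = sqrt(2)*sqrt(d) (F(d) = sqrt(2*d) = sqrt(2)*sqrt(d))
x(Z, X) = sqrt(2)*sqrt(X - 6*X*Z/7) (x(Z, X) = sqrt(2)*sqrt((-6*Z/7)*X + X) = sqrt(2)*sqrt(-6*X*Z/7 + X) = sqrt(2)*sqrt(X - 6*X*Z/7))
(102 + (-58 - x(-4, -8)))*(-110) = (102 + (-58 - sqrt(14)*sqrt(-8*(7 - 6*(-4)))/7))*(-110) = (102 + (-58 - sqrt(14)*sqrt(-8*(7 + 24))/7))*(-110) = (102 + (-58 - sqrt(14)*sqrt(-8*31)/7))*(-110) = (102 + (-58 - sqrt(14)*sqrt(-248)/7))*(-110) = (102 + (-58 - sqrt(14)*2*I*sqrt(62)/7))*(-110) = (102 + (-58 - 4*I*sqrt(217)/7))*(-110) = (44 - 4*I*sqrt(217)/7)*(-110) = -4840 + 440*I*sqrt(217)/7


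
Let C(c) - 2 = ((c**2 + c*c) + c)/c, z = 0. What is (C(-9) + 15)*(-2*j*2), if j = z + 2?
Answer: 0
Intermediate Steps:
j = 2 (j = 0 + 2 = 2)
C(c) = 2 + (c + 2*c**2)/c (C(c) = 2 + ((c**2 + c*c) + c)/c = 2 + ((c**2 + c**2) + c)/c = 2 + (2*c**2 + c)/c = 2 + (c + 2*c**2)/c)
(C(-9) + 15)*(-2*j*2) = ((3 + 2*(-9)) + 15)*(-2*2*2) = ((3 - 18) + 15)*(-4*2) = (-15 + 15)*(-8) = 0*(-8) = 0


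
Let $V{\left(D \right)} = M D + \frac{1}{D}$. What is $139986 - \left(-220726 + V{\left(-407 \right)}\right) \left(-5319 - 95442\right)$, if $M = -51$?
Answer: $- \frac{8200617224922}{407} \approx -2.0149 \cdot 10^{10}$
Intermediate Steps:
$V{\left(D \right)} = \frac{1}{D} - 51 D$ ($V{\left(D \right)} = - 51 D + \frac{1}{D} = \frac{1}{D} - 51 D$)
$139986 - \left(-220726 + V{\left(-407 \right)}\right) \left(-5319 - 95442\right) = 139986 - \left(-220726 + \left(\frac{1}{-407} - -20757\right)\right) \left(-5319 - 95442\right) = 139986 - \left(-220726 + \left(- \frac{1}{407} + 20757\right)\right) \left(-100761\right) = 139986 - \left(-220726 + \frac{8448098}{407}\right) \left(-100761\right) = 139986 - \left(- \frac{81387384}{407}\right) \left(-100761\right) = 139986 - \frac{8200674199224}{407} = - \frac{8200617224922}{407}$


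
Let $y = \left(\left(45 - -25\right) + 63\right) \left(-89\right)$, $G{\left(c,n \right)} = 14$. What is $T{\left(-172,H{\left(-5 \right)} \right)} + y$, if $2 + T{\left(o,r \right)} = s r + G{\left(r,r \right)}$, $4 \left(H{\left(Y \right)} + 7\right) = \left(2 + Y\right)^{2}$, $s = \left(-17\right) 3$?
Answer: $- \frac{46331}{4} \approx -11583.0$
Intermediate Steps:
$s = -51$
$H{\left(Y \right)} = -7 + \frac{\left(2 + Y\right)^{2}}{4}$
$T{\left(o,r \right)} = 12 - 51 r$ ($T{\left(o,r \right)} = -2 - \left(-14 + 51 r\right) = 12 - 51 r$)
$y = -11837$ ($y = \left(\left(45 + 25\right) + 63\right) \left(-89\right) = \left(70 + 63\right) \left(-89\right) = 133 \left(-89\right) = -11837$)
$T{\left(-172,H{\left(-5 \right)} \right)} + y = \left(12 - 51 \left(-7 + \frac{\left(2 - 5\right)^{2}}{4}\right)\right) - 11837 = \left(12 - 51 \left(-7 + \frac{\left(-3\right)^{2}}{4}\right)\right) - 11837 = \left(12 - 51 \left(-7 + \frac{1}{4} \cdot 9\right)\right) - 11837 = \left(12 - 51 \left(-7 + \frac{9}{4}\right)\right) - 11837 = \left(12 - - \frac{969}{4}\right) - 11837 = \left(12 + \frac{969}{4}\right) - 11837 = \frac{1017}{4} - 11837 = - \frac{46331}{4}$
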